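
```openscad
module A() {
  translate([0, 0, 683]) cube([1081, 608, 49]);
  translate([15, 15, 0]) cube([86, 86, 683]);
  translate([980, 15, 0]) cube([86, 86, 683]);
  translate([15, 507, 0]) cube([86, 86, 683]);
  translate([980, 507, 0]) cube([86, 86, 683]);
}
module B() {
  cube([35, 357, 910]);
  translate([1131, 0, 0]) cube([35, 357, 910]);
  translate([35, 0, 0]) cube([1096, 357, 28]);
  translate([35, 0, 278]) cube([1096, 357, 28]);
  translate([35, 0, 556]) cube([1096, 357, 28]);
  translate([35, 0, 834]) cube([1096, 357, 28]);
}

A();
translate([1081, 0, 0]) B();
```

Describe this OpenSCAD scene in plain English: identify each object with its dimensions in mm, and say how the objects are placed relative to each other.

A is a rectangular dining table. The top is 1081×608×49 mm with its upper surface at z = 732 mm. It stands on four 86×86 mm square legs, each inset 15 mm from the nearest pair of top edges, running from the floor to the underside of the top.

B is an open bookshelf. Two side panels, each 35 mm thick, 357 mm deep and 910 mm tall, stand 1166 mm apart (outside-to-outside). Between them sit 4 shelves, each 28 mm thick and 357 mm deep, spanning the full gap between the sides. The bottom shelf rests on the floor (its underside at z = 0) and the clear gap between one shelf's top and the next shelf's underside is 250 mm.

The bookshelf is against the table's +x side, with their −y faces flush.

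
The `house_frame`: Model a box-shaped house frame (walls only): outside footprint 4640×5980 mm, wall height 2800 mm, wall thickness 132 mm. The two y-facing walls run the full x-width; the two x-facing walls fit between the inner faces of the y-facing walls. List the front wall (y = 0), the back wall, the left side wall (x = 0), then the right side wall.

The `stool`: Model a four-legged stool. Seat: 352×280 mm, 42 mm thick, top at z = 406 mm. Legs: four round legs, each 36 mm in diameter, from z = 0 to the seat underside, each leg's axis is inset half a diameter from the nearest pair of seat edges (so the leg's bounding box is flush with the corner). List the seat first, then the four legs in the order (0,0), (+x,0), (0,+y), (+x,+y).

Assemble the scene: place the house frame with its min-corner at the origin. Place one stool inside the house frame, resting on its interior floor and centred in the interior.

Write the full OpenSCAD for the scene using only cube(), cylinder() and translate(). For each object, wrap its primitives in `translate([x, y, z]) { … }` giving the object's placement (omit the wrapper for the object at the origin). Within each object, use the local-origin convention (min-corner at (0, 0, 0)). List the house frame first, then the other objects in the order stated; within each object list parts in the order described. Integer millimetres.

cube([4640, 132, 2800]);
translate([0, 5848, 0]) cube([4640, 132, 2800]);
translate([0, 132, 0]) cube([132, 5716, 2800]);
translate([4508, 132, 0]) cube([132, 5716, 2800]);
translate([2144, 2850, 0]) {
  translate([0, 0, 364]) cube([352, 280, 42]);
  translate([18, 18, 0]) cylinder(h = 364, r = 18);
  translate([334, 18, 0]) cylinder(h = 364, r = 18);
  translate([18, 262, 0]) cylinder(h = 364, r = 18);
  translate([334, 262, 0]) cylinder(h = 364, r = 18);
}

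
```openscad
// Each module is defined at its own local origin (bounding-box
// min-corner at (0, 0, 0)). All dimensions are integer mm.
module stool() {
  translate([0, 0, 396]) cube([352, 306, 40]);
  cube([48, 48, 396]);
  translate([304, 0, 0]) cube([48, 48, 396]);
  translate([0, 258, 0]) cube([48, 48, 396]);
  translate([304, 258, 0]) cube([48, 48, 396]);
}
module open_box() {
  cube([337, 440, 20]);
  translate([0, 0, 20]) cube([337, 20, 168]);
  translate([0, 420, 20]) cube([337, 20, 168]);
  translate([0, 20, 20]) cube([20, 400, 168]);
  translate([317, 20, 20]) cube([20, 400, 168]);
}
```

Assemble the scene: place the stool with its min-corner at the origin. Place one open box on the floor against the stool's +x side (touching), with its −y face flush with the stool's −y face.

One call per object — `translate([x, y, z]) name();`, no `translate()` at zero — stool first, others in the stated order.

stool();
translate([352, 0, 0]) open_box();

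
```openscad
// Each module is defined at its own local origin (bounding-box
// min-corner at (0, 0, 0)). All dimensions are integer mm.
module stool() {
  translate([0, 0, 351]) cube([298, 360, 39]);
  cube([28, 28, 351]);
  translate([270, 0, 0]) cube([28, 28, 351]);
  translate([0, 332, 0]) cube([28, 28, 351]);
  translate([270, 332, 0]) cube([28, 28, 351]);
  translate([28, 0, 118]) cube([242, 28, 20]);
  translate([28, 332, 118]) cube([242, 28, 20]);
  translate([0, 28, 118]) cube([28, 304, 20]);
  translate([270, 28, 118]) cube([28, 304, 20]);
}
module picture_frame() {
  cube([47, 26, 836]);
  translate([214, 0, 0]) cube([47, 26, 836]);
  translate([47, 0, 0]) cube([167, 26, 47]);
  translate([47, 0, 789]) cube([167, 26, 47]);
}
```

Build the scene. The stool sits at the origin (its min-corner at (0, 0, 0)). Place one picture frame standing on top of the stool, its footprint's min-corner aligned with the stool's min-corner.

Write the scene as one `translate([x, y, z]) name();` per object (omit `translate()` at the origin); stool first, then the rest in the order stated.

stool();
translate([0, 0, 390]) picture_frame();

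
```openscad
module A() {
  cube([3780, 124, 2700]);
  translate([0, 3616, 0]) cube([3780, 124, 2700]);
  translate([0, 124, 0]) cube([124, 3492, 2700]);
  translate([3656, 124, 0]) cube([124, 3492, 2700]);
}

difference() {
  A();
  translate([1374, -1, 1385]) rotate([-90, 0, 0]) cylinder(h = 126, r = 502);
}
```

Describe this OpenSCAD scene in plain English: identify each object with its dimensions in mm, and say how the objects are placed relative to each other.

A is a box-shaped house frame (walls only): outside footprint 3780×3740 mm, wall height 2700 mm, wall thickness 124 mm. The two y-facing walls run the full x-width; the two x-facing walls fit between the inner faces of the y-facing walls.

The house frame has a circular hole of radius 502 mm through its front wall, centred at (x = 1374, z = 1385).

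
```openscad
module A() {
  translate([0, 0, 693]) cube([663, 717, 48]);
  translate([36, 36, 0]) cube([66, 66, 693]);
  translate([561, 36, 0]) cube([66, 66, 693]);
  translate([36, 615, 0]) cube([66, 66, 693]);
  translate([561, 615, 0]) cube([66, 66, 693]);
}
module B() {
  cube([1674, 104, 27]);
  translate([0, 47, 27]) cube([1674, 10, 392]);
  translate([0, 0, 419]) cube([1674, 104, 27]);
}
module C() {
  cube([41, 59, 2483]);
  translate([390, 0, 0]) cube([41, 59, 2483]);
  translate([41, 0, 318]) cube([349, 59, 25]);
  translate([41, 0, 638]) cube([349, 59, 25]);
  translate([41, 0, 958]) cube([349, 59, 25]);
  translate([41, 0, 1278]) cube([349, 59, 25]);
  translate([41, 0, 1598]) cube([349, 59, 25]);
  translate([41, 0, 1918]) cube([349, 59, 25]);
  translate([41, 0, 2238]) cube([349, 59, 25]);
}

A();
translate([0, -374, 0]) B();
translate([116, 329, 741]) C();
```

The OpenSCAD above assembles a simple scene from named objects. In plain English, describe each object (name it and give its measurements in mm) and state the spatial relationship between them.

A is a table: top 663 mm (x) × 717 mm (y), 48 mm thick, upper face at z = 741 mm, on four 66×66 mm square legs, each inset 36 mm from the nearest pair of top edges, running from z = 0 to the bottom of the top.

B is an I-beam lying along x, 1674 mm long. Overall section height 446 mm. Two flanges 104 mm wide (y) and 27 mm thick, one on the floor and one at the top; a web 10 mm thick runs between them, centred on the flange width.

C is a wooden ladder with two side rails of 41×59 mm section and 2483 mm height, set 431 mm apart overall. Between them run 7 rectangular rungs (59 mm deep, 25 mm thick), front faces flush with the rails' −y face. The bottom of the first rung is 318 mm above the floor and each subsequent rung is 320 mm higher than the one below.

The I-beam is on the floor beside the table on its −y side. The ladder is on top of the table, centred.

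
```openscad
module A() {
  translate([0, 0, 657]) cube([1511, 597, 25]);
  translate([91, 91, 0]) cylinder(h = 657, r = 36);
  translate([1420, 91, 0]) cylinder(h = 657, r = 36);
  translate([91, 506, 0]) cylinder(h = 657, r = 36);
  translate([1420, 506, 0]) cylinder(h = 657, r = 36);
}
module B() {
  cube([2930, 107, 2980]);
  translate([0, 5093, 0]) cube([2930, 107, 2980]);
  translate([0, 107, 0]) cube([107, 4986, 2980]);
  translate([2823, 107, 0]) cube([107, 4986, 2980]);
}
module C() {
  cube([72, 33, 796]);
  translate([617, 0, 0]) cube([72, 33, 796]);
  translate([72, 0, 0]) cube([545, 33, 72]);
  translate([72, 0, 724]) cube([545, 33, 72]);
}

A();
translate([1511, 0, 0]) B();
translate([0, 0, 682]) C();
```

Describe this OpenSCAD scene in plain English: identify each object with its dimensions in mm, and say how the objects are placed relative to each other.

A is a rectangular dining table. The top is 1511×597×25 mm with its upper surface at z = 682 mm. It stands on four round legs of 72 mm diameter, each leg's bounding box inset 55 mm from the nearest pair of top edges, running from the floor to the underside of the top.

B is a box-shaped house frame (walls only): outside footprint 2930×5200 mm, wall height 2980 mm, wall thickness 107 mm. The two y-facing walls run the full x-width; the two x-facing walls fit between the inner faces of the y-facing walls.

C is a rectangular picture frame lying in the x–z plane (depth along y). The opening is 545 mm wide (x) by 652 mm tall (z), surrounded by a border 72 mm wide on all four sides. The frame is 33 mm deep and is made of two full-height vertical stiles with two horizontal rails fitted between them.

The house frame is against the table's +x side, with their −y faces flush. The picture frame is on top of the table.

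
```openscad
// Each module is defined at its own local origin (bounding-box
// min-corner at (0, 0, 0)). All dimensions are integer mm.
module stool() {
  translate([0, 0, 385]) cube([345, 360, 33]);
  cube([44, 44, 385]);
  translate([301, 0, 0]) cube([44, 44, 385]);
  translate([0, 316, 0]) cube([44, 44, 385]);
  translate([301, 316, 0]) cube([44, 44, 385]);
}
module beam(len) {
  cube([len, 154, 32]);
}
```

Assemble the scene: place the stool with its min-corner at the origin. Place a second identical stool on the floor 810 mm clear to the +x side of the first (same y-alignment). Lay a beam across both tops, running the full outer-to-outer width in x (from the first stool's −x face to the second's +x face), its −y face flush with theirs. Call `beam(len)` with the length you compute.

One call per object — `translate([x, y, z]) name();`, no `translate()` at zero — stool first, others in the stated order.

stool();
translate([1155, 0, 0]) stool();
translate([0, 0, 418]) beam(1500);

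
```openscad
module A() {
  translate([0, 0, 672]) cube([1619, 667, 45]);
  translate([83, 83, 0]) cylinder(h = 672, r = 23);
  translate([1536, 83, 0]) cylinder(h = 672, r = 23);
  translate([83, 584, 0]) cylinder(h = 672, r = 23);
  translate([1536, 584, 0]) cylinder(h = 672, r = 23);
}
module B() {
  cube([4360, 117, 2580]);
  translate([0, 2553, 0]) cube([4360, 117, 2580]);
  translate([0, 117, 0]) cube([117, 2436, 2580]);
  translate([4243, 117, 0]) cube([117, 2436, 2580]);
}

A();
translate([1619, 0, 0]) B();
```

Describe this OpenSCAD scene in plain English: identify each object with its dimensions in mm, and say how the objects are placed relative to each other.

A is a table: top 1619 mm (x) × 667 mm (y), 45 mm thick, upper face at z = 717 mm, on four round legs of 46 mm diameter, each leg's bounding box inset 60 mm from the nearest pair of top edges, running from z = 0 to the bottom of the top.

B is a box-shaped house frame (walls only): outside footprint 4360×2670 mm, wall height 2580 mm, wall thickness 117 mm. The two y-facing walls run the full x-width; the two x-facing walls fit between the inner faces of the y-facing walls.

The house frame is against the table's +x side, with their −y faces flush.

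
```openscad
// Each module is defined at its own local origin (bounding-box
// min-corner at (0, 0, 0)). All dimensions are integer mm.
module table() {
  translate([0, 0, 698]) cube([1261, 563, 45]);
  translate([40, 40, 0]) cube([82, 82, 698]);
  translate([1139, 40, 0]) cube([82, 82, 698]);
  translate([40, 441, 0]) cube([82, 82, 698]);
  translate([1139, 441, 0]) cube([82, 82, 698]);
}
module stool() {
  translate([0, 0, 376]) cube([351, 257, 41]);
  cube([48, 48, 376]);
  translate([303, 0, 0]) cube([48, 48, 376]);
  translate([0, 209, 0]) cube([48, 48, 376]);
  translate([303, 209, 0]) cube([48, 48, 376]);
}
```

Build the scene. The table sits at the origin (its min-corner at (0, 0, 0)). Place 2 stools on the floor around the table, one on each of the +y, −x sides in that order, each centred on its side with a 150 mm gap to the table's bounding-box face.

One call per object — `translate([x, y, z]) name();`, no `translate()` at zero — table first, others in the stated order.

table();
translate([455, 713, 0]) stool();
translate([-501, 153, 0]) stool();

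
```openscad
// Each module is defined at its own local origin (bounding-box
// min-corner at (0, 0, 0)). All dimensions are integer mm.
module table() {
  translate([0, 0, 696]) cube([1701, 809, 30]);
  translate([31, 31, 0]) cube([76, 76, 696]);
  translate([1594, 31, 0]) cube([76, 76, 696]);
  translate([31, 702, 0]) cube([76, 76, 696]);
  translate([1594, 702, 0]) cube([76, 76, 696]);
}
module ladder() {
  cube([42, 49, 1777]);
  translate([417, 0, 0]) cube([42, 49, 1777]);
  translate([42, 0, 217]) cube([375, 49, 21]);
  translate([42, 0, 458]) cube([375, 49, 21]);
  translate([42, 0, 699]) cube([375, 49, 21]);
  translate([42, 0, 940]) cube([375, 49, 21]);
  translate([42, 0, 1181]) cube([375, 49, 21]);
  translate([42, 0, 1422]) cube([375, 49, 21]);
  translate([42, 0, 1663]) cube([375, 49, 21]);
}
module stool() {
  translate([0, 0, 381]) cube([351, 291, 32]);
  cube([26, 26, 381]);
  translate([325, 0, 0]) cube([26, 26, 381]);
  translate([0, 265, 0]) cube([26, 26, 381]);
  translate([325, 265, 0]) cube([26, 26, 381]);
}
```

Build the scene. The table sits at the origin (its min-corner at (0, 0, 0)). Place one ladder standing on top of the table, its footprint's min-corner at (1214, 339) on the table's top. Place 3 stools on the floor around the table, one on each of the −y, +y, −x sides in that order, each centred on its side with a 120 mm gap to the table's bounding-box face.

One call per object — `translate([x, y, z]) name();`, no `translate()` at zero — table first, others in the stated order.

table();
translate([1214, 339, 726]) ladder();
translate([675, -411, 0]) stool();
translate([675, 929, 0]) stool();
translate([-471, 259, 0]) stool();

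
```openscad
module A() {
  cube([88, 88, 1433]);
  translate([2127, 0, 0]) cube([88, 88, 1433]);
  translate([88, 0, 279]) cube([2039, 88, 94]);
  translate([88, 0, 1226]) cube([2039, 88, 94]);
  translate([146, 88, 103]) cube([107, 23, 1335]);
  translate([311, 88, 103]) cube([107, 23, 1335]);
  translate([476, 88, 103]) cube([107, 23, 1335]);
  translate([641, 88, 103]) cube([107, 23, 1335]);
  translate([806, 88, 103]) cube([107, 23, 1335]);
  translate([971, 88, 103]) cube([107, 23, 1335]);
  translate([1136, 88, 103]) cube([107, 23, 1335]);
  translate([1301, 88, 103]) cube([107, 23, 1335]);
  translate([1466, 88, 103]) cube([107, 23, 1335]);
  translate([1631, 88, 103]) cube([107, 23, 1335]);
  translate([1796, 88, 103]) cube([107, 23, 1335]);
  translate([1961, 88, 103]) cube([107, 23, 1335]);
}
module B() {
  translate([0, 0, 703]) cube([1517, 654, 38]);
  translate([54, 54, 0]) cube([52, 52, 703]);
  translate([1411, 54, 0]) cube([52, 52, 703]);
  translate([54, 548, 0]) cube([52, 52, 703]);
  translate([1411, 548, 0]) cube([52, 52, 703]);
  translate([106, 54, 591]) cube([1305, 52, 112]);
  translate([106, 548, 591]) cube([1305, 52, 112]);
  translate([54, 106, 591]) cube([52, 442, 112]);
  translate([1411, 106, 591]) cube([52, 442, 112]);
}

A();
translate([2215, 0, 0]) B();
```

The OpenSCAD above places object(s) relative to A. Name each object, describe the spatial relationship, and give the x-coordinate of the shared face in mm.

The fence section's +x face and the table's −x face are both at x = 2215 mm.

A is a fence section. B is a table. The table is against the fence section's +x side, with their −y faces flush. The x-coordinate of the shared face is 2215 mm.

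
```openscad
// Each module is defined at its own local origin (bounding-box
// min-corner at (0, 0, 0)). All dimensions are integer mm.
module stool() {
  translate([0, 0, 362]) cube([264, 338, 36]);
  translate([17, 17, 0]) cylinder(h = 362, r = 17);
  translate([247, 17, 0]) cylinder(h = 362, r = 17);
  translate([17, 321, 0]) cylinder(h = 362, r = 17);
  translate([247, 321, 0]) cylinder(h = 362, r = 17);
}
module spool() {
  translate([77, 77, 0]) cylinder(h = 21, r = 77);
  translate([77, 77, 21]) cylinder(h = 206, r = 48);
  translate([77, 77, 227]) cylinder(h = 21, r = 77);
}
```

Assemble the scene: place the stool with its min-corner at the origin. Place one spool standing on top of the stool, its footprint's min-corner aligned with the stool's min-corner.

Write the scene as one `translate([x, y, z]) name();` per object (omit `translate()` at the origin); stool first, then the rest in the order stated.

stool();
translate([0, 0, 398]) spool();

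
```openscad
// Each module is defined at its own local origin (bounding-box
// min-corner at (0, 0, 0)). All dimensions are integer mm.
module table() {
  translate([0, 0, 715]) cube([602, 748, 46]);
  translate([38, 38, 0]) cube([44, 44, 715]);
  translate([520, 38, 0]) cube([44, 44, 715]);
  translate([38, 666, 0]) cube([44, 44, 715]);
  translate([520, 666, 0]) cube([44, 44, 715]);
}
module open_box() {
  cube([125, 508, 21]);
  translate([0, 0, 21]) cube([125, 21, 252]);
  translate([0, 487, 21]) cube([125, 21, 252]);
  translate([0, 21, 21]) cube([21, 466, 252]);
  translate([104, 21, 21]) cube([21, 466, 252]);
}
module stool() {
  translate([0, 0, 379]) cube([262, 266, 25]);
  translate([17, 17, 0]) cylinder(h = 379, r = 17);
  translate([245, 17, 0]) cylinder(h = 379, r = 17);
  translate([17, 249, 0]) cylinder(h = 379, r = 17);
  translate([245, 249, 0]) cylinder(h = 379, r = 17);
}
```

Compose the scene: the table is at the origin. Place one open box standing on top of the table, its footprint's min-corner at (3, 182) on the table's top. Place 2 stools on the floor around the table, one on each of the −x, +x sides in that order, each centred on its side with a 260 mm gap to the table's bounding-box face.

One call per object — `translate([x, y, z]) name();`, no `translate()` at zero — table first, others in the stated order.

table();
translate([3, 182, 761]) open_box();
translate([-522, 241, 0]) stool();
translate([862, 241, 0]) stool();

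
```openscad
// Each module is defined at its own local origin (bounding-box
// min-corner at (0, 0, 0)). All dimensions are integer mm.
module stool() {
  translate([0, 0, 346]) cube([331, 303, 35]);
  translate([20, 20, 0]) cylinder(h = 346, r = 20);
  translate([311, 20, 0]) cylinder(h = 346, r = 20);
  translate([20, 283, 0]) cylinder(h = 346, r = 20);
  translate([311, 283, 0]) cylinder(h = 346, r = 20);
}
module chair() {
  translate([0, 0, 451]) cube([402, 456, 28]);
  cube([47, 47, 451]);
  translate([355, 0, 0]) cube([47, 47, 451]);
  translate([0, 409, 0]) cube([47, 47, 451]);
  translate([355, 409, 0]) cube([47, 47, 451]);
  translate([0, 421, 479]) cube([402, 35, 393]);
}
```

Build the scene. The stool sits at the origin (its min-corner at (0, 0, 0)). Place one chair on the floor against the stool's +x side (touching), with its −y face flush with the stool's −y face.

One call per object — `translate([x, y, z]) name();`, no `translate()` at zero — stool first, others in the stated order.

stool();
translate([331, 0, 0]) chair();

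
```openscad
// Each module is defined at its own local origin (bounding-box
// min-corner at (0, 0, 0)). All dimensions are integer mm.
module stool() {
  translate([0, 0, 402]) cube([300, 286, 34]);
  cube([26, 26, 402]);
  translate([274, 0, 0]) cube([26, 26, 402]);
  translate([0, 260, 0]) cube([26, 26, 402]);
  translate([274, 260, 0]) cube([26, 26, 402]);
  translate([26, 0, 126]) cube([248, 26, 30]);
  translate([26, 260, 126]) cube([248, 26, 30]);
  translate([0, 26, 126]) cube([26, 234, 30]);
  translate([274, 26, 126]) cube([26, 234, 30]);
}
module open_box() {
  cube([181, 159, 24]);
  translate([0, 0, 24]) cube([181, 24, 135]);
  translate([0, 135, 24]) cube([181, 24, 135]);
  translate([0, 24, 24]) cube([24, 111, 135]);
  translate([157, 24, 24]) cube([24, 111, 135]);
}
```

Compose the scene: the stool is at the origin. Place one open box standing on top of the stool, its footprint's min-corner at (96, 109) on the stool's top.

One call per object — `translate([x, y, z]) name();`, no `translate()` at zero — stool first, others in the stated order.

stool();
translate([96, 109, 436]) open_box();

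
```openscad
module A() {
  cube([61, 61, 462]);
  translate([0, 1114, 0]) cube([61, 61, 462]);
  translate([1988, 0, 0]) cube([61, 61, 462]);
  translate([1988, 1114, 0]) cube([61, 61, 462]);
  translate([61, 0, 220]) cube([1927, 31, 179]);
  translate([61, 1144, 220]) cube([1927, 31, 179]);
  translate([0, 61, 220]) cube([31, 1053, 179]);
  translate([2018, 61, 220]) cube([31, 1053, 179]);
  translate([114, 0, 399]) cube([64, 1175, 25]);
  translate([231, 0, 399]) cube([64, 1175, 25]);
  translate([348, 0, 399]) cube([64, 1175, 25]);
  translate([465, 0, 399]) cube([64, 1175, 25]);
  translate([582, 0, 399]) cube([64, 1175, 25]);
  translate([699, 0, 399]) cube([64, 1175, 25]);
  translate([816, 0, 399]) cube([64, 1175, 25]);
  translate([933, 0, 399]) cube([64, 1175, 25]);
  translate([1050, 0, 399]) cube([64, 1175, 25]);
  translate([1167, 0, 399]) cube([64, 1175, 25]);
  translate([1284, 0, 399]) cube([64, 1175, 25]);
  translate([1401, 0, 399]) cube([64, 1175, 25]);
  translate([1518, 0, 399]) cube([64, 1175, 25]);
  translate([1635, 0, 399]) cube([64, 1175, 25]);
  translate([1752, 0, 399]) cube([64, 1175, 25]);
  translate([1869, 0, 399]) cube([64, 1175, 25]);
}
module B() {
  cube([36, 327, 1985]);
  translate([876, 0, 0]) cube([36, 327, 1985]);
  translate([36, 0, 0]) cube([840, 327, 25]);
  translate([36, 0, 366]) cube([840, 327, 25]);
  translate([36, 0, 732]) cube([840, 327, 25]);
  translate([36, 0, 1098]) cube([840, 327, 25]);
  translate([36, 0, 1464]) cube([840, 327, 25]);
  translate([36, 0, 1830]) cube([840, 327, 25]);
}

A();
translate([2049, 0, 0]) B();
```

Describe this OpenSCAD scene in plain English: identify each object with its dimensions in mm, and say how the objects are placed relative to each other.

A is a bed frame 2049 mm long (x) by 1175 mm wide (y). Four 61×61 mm corner posts, 462 mm tall, at the corners of the footprint. Four rails of 31 mm thickness and 179 mm height run between adjacent posts with their undersides at z = 220 mm, their outer faces flush with the outside of the frame (the two x-running rails run between the posts' inner faces; the two y-running rails run between the posts' inner faces). 16 slats, each 64 mm wide (x) and 25 mm thick, lie across the top of the two x-running rails, running the full 1175 mm width of the frame in y; the slats are evenly spaced along x between the inner faces of the end posts with equal gaps (rounded down to the nearest mm) at the −x end and between each pair — any rounding remainder accumulates at the +x end.

B is an open bookshelf. Two side panels, each 36 mm thick, 327 mm deep and 1985 mm tall, stand 912 mm apart (outside-to-outside). Between them sit 6 shelves, each 25 mm thick and 327 mm deep, spanning the full gap between the sides. The bottom shelf rests on the floor (its underside at z = 0) and the clear gap between one shelf's top and the next shelf's underside is 341 mm.

The bookshelf is against the bed frame's +x side, with their −y faces flush.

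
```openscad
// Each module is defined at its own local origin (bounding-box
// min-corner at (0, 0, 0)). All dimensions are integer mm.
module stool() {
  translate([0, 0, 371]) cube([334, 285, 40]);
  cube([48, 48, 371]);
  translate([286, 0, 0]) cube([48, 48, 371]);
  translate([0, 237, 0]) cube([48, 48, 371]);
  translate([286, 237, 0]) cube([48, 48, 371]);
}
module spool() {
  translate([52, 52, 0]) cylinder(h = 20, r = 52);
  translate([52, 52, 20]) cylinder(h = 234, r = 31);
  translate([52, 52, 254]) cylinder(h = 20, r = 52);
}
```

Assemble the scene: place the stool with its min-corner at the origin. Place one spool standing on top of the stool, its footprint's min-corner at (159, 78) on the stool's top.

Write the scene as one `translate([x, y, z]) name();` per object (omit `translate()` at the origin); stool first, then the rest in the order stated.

stool();
translate([159, 78, 411]) spool();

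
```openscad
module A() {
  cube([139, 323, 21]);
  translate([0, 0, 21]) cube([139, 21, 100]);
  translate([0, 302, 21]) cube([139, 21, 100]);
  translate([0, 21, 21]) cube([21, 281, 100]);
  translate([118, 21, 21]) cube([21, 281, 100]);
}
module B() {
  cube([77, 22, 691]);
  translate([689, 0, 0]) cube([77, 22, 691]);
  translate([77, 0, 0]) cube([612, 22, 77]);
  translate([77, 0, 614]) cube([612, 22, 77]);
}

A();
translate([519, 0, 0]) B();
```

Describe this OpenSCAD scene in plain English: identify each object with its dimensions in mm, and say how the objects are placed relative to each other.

A is an open storage box with external size 139×323×121 mm and wall thickness 21 mm (the base is also 21 mm thick). The base covers the whole footprint; the four walls stand on the base, with the y-facing walls full-width and the x-facing walls fitting between their inner faces.

B is a rectangular picture frame lying in the x–z plane (depth along y). The opening is 612 mm wide (x) by 537 mm tall (z), surrounded by a border 77 mm wide on all four sides. The frame is 22 mm deep and is made of two full-height vertical stiles with two horizontal rails fitted between them.

The picture frame is on the floor beside the open box on its +x side.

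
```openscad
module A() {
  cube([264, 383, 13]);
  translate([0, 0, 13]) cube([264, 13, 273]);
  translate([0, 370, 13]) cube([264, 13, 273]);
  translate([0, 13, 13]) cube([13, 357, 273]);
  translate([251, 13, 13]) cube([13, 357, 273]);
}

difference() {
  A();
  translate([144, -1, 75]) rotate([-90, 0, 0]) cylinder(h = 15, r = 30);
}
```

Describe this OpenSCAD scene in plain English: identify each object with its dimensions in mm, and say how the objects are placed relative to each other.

A is an open-topped rectangular box: outside dimensions 264×383×286 mm, with a uniform wall and base thickness of 13 mm. The base is a full 264×383 slab on the floor; four walls sit on top of the base. The front and back walls (the −y and +y sides) span the full width; the two side walls fit between them.

The open box has a circular hole of radius 30 mm through its front wall, centred at (x = 144, z = 75).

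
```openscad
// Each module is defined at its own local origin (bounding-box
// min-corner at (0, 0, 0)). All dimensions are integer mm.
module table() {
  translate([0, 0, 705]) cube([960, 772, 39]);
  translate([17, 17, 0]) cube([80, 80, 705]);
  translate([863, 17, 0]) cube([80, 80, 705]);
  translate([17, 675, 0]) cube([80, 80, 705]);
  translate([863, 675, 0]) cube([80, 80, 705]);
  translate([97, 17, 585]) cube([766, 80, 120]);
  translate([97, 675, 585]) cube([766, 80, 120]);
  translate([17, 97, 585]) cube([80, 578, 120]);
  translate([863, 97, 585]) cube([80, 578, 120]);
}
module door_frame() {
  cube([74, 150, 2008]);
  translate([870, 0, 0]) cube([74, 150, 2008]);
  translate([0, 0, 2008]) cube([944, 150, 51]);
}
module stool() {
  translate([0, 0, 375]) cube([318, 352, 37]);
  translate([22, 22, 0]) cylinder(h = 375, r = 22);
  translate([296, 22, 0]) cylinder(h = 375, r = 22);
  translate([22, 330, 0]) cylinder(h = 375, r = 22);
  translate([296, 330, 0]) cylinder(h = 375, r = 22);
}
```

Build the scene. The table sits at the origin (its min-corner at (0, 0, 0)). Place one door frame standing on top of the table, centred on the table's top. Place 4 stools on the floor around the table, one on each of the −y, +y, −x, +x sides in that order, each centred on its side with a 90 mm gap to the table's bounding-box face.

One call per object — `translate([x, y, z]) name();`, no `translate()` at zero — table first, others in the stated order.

table();
translate([8, 311, 744]) door_frame();
translate([321, -442, 0]) stool();
translate([321, 862, 0]) stool();
translate([-408, 210, 0]) stool();
translate([1050, 210, 0]) stool();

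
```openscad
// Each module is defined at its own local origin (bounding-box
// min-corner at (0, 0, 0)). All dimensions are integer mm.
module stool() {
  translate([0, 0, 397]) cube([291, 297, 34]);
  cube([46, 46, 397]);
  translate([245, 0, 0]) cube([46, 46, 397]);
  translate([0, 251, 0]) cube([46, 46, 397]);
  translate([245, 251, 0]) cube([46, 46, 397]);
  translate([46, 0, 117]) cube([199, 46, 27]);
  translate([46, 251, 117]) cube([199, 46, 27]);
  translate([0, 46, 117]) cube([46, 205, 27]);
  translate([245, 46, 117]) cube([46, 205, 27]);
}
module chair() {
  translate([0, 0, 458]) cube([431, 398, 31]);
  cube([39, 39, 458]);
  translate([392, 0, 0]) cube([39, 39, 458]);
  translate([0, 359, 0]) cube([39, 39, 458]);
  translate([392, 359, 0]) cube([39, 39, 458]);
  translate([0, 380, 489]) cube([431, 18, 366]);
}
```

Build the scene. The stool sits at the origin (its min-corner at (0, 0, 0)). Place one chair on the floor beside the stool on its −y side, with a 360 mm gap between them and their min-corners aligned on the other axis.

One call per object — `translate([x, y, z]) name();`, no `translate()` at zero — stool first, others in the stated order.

stool();
translate([0, -758, 0]) chair();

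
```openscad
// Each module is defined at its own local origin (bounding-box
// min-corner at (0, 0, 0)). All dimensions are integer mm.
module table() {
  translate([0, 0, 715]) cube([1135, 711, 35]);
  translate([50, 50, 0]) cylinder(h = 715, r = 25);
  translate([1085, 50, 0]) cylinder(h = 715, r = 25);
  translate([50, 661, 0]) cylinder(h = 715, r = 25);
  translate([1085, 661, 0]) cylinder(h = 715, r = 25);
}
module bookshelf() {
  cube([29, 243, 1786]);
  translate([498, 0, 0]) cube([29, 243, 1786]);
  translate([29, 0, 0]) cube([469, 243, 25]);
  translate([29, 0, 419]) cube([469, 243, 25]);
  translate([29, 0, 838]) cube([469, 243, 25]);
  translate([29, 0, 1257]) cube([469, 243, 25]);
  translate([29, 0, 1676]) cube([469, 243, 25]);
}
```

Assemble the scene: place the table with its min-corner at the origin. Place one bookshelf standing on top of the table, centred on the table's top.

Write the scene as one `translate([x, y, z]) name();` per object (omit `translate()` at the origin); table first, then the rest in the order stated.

table();
translate([304, 234, 750]) bookshelf();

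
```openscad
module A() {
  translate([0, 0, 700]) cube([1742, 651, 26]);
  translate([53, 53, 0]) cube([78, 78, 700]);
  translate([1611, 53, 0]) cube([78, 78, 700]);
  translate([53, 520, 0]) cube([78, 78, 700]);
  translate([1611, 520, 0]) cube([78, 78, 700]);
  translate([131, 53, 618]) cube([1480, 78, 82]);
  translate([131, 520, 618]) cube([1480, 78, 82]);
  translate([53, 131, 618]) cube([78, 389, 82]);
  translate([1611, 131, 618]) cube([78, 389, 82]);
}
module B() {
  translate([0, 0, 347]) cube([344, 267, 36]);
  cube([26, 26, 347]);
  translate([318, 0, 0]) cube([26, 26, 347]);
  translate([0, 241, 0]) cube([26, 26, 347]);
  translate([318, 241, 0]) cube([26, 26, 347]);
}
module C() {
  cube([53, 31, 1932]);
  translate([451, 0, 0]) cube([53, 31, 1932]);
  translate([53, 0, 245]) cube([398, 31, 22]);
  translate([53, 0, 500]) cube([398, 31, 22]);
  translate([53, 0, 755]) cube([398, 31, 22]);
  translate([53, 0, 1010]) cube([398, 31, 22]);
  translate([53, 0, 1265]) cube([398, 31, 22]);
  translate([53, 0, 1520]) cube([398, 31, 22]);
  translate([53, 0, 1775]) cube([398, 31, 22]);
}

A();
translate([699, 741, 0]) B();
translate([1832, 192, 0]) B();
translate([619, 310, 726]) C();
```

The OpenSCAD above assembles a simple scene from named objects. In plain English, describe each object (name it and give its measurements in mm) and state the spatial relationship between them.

A is a table with a 1742×651 mm rectangular top, 26 mm thick, top surface at z = 726 mm, supported by four 78×78 mm square legs, each inset 53 mm from the nearest pair of top edges, running from the floor. Four apron rails, 78 mm thick and 82 mm tall, run between adjacent legs with their top edges flush with the underside of the top and their outer faces flush with the legs' outer faces.

B is a four-legged stool. The seat is a 344×267×36 mm slab whose top surface is at z = 383 mm; four square legs, each 26×26 mm in cross-section, run from the floor (z = 0) to the underside of the seat, each flush with a corner of the seat.

C is a wooden ladder with two side rails of 53×31 mm section and 1932 mm height, set 504 mm apart overall. Between them run 7 rectangular rungs (31 mm deep, 22 mm thick), front faces flush with the rails' −y face. The bottom of the first rung is 245 mm above the floor and each subsequent rung is 255 mm higher than the one below.

Two stools sit around the table at the +y, +x sides. The ladder is on top of the table, centred.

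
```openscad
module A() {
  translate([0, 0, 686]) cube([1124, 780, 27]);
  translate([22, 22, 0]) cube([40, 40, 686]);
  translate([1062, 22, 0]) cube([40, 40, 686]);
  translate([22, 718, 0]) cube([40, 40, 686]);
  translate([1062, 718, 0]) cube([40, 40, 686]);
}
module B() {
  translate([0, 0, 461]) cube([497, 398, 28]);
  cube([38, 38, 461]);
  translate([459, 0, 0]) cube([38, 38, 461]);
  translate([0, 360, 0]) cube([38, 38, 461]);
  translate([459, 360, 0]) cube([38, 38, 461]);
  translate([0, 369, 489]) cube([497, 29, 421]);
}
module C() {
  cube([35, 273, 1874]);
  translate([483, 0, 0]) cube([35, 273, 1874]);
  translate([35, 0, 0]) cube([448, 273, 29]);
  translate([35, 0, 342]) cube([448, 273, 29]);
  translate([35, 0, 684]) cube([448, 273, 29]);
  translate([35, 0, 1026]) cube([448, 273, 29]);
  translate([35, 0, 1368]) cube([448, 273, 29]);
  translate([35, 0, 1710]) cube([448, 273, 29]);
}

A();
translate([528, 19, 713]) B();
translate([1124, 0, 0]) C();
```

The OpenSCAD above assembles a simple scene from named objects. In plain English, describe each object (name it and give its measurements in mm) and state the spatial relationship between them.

A is a table: top 1124 mm (x) × 780 mm (y), 27 mm thick, upper face at z = 713 mm, on four 40×40 mm square legs, each inset 22 mm from the nearest pair of top edges, running from z = 0 to the bottom of the top.

B is a chair. The seat is a 497×398×28 mm slab with its top at z = 489 mm, on four 38×38 mm corner legs (flush with the seat edges, standing on z = 0). A flat backrest 29 mm thick, 421 mm tall, spans the full seat width and rises from the seat top along its +y edge, rear face flush with the rear of the seat.

C is a bookshelf 518 mm wide overall, 273 mm deep and 1874 mm tall. The two sides are 35 mm thick vertical panels. 6 horizontal shelves of 29 mm thickness span between the inner faces of the sides; the lowest shelf sits on the floor and shelves are stacked with a clear vertical gap of 313 mm between each pair.

The chair is on top of the table. The bookshelf is against the table's +x side, with their −y faces flush.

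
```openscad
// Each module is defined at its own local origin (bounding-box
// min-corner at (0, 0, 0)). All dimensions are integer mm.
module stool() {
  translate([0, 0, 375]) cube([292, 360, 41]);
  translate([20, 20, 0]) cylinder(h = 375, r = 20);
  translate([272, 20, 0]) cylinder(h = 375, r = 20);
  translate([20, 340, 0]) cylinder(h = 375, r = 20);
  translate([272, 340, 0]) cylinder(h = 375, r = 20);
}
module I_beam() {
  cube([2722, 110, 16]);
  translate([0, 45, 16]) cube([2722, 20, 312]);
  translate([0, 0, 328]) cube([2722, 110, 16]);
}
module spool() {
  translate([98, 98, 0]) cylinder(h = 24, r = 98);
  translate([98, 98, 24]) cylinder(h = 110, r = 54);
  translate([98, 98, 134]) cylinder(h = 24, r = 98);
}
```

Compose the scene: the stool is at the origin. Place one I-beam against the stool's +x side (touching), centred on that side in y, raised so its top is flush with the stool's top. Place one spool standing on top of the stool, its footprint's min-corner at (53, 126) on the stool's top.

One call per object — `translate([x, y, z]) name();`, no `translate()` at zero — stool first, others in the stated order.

stool();
translate([292, 125, 72]) I_beam();
translate([53, 126, 416]) spool();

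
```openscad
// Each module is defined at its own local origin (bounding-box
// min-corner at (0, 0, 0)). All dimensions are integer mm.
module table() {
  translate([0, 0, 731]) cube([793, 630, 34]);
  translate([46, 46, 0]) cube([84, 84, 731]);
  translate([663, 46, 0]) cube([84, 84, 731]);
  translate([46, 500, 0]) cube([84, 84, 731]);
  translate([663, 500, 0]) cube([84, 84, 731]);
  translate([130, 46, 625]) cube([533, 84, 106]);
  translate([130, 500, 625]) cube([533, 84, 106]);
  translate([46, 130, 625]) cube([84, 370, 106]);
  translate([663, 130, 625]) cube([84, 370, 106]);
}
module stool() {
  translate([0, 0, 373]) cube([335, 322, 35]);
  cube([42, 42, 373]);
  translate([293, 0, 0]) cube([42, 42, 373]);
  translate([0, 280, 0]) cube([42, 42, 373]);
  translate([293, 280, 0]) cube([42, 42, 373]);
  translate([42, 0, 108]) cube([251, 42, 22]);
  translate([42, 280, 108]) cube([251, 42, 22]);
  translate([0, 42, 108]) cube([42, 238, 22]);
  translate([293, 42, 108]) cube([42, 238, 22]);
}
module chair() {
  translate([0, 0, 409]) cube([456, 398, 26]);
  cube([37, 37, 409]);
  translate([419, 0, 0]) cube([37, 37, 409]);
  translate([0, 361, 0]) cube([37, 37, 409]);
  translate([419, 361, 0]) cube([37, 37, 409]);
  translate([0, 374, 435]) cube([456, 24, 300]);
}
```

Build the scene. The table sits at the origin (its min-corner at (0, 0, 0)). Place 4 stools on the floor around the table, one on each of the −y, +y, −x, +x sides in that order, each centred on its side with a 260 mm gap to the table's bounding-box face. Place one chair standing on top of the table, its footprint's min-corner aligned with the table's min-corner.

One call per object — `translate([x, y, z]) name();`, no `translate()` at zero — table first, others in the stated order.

table();
translate([229, -582, 0]) stool();
translate([229, 890, 0]) stool();
translate([-595, 154, 0]) stool();
translate([1053, 154, 0]) stool();
translate([0, 0, 765]) chair();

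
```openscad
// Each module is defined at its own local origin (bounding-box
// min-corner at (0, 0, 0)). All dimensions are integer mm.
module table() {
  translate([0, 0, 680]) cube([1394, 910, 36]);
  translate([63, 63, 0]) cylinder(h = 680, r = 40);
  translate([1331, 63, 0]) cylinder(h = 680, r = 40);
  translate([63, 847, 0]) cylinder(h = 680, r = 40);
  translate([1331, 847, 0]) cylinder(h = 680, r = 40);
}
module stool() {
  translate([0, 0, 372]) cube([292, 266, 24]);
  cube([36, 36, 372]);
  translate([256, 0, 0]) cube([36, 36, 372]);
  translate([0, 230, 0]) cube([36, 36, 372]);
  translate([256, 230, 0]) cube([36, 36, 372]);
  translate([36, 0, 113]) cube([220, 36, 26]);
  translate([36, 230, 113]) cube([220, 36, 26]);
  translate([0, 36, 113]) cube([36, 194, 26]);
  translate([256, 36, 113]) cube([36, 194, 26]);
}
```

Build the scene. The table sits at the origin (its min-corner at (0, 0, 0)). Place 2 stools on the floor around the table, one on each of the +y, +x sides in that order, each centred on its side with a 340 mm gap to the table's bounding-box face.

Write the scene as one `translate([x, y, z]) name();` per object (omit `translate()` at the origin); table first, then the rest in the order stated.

table();
translate([551, 1250, 0]) stool();
translate([1734, 322, 0]) stool();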